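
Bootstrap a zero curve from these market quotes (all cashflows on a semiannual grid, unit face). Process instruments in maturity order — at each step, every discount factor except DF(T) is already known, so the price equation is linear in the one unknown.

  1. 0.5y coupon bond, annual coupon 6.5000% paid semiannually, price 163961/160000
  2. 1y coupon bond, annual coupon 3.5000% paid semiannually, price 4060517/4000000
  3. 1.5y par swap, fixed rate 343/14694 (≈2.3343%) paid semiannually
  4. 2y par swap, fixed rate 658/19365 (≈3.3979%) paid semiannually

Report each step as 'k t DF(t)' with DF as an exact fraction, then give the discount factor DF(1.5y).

1 1/2 397/400
2 1 4903/5000
3 3/2 9657/10000
4 2 4671/5000
DF(1.5y) = 9657/10000 ≈ 0.965700

step 1 [0.5y] bond c/2=13/400: DF=(163961/160000 − 13/400·(0))/(1+13/400) = 397/400 ≈ 0.992500
step 2 [1y] bond c/2=7/400: DF=(4060517/4000000 − 7/400·(0.992500))/(1+7/400) = 4903/5000 ≈ 0.980600
step 3 [1.5y] swap r/2=343/29388: DF=(1 − 343/29388·(0.992500+0.980600))/(1+343/29388) = 9657/10000 ≈ 0.965700
step 4 [2y] swap r/2=329/19365: DF=(1 − 329/19365·(0.992500+0.980600+0.965700))/(1+329/19365) = 4671/5000 ≈ 0.934200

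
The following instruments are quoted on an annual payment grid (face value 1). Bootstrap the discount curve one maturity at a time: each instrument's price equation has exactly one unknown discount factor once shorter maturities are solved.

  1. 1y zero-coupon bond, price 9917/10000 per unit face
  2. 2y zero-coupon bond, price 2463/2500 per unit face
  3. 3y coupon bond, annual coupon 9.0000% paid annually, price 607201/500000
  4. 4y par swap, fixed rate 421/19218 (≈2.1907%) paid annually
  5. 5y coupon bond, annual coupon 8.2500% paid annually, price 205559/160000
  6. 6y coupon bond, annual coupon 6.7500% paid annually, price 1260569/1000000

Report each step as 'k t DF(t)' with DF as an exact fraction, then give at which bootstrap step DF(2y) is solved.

1 1 9917/10000
2 2 2463/2500
3 3 9509/10000
4 4 4579/5000
5 5 8939/10000
6 6 8813/10000
DF(2y) is solved at step 2

step 1 [1y] zero: DF = P = 9917/10000 ≈ 0.991700
step 2 [2y] zero: DF = P = 2463/2500 ≈ 0.985200
step 3 [3y] bond c/1=9/100: DF=(607201/500000 − 9/100·(0.991700+0.985200))/(1+9/100) = 9509/10000 ≈ 0.950900
step 4 [4y] swap r/1=421/19218: DF=(1 − 421/19218·(0.991700+0.985200+0.950900))/(1+421/19218) = 4579/5000 ≈ 0.915800
step 5 [5y] bond c/1=33/400: DF=(205559/160000 − 33/400·(0.991700+0.985200+0.950900+0.915800))/(1+33/400) = 8939/10000 ≈ 0.893900
step 6 [6y] bond c/1=27/400: DF=(1260569/1000000 − 27/400·(0.991700+0.985200+0.950900+0.915800+0.893900))/(1+27/400) = 8813/10000 ≈ 0.881300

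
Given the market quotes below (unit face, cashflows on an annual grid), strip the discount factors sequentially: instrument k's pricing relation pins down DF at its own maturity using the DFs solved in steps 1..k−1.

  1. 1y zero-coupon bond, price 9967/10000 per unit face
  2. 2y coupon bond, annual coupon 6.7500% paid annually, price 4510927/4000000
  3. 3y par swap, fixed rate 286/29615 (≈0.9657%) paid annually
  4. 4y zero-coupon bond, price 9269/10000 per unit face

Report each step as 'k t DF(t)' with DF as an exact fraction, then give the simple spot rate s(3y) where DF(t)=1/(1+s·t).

1 1 9967/10000
2 2 4967/5000
3 3 4857/5000
4 4 9269/10000
s(3y) = (1/(4857/5000) − 1)/(3) = 143/14571 ≈ 0.9814%

step 1 [1y] zero: DF = P = 9967/10000 ≈ 0.996700
step 2 [2y] bond c/1=27/400: DF=(4510927/4000000 − 27/400·(0.996700))/(1+27/400) = 4967/5000 ≈ 0.993400
step 3 [3y] swap r/1=286/29615: DF=(1 − 286/29615·(0.996700+0.993400))/(1+286/29615) = 4857/5000 ≈ 0.971400
step 4 [4y] zero: DF = P = 9269/10000 ≈ 0.926900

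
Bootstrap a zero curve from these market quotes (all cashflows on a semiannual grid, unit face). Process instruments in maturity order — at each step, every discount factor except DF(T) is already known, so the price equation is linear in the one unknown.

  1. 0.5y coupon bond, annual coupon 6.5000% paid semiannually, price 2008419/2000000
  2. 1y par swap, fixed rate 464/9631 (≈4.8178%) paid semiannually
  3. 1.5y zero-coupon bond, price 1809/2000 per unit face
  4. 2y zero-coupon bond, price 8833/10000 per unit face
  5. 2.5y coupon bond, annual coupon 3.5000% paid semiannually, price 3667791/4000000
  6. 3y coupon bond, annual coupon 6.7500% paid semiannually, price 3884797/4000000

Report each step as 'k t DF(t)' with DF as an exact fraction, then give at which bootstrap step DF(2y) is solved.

1 1/2 4863/5000
2 1 596/625
3 3/2 1809/2000
4 2 8833/10000
5 5/2 8373/10000
6 3 7909/10000
DF(2y) is solved at step 4

step 1 [0.5y] bond c/2=13/400: DF=(2008419/2000000 − 13/400·(0))/(1+13/400) = 4863/5000 ≈ 0.972600
step 2 [1y] swap r/2=232/9631: DF=(1 − 232/9631·(0.972600))/(1+232/9631) = 596/625 ≈ 0.953600
step 3 [1.5y] zero: DF = P = 1809/2000 ≈ 0.904500
step 4 [2y] zero: DF = P = 8833/10000 ≈ 0.883300
step 5 [2.5y] bond c/2=7/400: DF=(3667791/4000000 − 7/400·(0.972600+0.953600+0.904500+0.883300))/(1+7/400) = 8373/10000 ≈ 0.837300
step 6 [3y] bond c/2=27/800: DF=(3884797/4000000 − 27/800·(0.972600+0.953600+0.904500+0.883300+0.837300))/(1+27/800) = 7909/10000 ≈ 0.790900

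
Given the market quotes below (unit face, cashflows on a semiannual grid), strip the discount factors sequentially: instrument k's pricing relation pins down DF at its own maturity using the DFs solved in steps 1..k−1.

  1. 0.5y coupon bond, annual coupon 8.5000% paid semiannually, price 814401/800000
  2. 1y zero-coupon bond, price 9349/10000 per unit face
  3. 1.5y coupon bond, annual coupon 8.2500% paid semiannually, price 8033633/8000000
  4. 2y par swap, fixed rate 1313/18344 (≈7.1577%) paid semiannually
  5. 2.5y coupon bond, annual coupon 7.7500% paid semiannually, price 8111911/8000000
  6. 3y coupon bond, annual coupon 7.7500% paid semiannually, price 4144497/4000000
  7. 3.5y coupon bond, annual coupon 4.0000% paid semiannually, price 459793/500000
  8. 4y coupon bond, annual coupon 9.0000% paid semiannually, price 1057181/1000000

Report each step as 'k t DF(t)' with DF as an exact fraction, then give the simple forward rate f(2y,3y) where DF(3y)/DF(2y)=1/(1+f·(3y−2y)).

step 1 [0.5y] bond c/2=17/400: DF=(814401/800000 − 17/400·(0))/(1+17/400) = 1953/2000 ≈ 0.976500
step 2 [1y] zero: DF = P = 9349/10000 ≈ 0.934900
step 3 [1.5y] bond c/2=33/800: DF=(8033633/8000000 − 33/800·(0.976500+0.934900))/(1+33/800) = 8887/10000 ≈ 0.888700
step 4 [2y] swap r/2=1313/36688: DF=(1 − 1313/36688·(0.976500+0.934900+0.888700))/(1+1313/36688) = 8687/10000 ≈ 0.868700
step 5 [2.5y] bond c/2=31/800: DF=(8111911/8000000 − 31/800·(0.976500+0.934900+0.888700+0.868700))/(1+31/800) = 8393/10000 ≈ 0.839300
step 6 [3y] bond c/2=31/800: DF=(4144497/4000000 − 31/800·(0.976500+0.934900+0.888700+0.868700+0.839300))/(1+31/800) = 8293/10000 ≈ 0.829300
step 7 [3.5y] bond c/2=1/50: DF=(459793/500000 − 1/50·(0.976500+0.934900+0.888700+0.868700+0.839300+0.829300))/(1+1/50) = 7969/10000 ≈ 0.796900
step 8 [4y] bond c/2=9/200: DF=(1057181/1000000 − 9/200·(0.976500+0.934900+0.888700+0.868700+0.839300+0.829300+0.796900))/(1+9/200) = 299/400 ≈ 0.747500

1 1/2 1953/2000
2 1 9349/10000
3 3/2 8887/10000
4 2 8687/10000
5 5/2 8393/10000
6 3 8293/10000
7 7/2 7969/10000
8 4 299/400
f(2y,3y) = ((8687/10000)/(8293/10000) − 1)/(1) = 394/8293 ≈ 4.7510%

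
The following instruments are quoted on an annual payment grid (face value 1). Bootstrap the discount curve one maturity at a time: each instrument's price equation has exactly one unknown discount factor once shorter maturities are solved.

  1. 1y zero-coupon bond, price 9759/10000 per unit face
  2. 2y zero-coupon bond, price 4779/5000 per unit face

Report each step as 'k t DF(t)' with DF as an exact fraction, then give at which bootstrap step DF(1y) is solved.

1 1 9759/10000
2 2 4779/5000
DF(1y) is solved at step 1

step 1 [1y] zero: DF = P = 9759/10000 ≈ 0.975900
step 2 [2y] zero: DF = P = 4779/5000 ≈ 0.955800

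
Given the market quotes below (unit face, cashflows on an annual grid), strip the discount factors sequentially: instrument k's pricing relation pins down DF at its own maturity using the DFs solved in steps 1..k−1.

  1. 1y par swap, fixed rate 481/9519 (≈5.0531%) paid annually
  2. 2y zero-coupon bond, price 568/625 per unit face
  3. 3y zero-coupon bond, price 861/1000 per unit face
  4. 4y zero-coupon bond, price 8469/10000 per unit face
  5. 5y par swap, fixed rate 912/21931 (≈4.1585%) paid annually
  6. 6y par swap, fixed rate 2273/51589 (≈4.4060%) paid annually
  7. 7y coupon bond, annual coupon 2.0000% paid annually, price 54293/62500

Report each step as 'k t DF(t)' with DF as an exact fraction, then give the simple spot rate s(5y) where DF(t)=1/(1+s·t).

1 1 9519/10000
2 2 568/625
3 3 861/1000
4 4 8469/10000
5 5 511/625
6 6 7727/10000
7 7 1501/2000
s(5y) = (1/(511/625) − 1)/(5) = 114/2555 ≈ 4.4618%

step 1 [1y] swap r/1=481/9519: DF=(1 − 481/9519·(0))/(1+481/9519) = 9519/10000 ≈ 0.951900
step 2 [2y] zero: DF = P = 568/625 ≈ 0.908800
step 3 [3y] zero: DF = P = 861/1000 ≈ 0.861000
step 4 [4y] zero: DF = P = 8469/10000 ≈ 0.846900
step 5 [5y] swap r/1=912/21931: DF=(1 − 912/21931·(0.951900+0.908800+0.861000+0.846900))/(1+912/21931) = 511/625 ≈ 0.817600
step 6 [6y] swap r/1=2273/51589: DF=(1 − 2273/51589·(0.951900+0.908800+0.861000+0.846900+0.817600))/(1+2273/51589) = 7727/10000 ≈ 0.772700
step 7 [7y] bond c/1=1/50: DF=(54293/62500 − 1/50·(0.951900+0.908800+0.861000+0.846900+0.817600+0.772700))/(1+1/50) = 1501/2000 ≈ 0.750500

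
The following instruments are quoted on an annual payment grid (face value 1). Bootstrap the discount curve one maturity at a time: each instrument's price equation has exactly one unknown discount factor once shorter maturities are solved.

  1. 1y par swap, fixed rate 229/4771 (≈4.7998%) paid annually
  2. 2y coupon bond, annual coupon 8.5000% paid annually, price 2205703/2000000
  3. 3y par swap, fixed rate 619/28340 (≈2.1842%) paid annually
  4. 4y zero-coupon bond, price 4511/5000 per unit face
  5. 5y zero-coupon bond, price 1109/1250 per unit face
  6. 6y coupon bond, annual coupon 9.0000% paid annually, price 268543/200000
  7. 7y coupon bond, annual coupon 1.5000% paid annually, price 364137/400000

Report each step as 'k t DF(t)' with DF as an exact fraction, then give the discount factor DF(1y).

step 1 [1y] swap r/1=229/4771: DF=(1 − 229/4771·(0))/(1+229/4771) = 4771/5000 ≈ 0.954200
step 2 [2y] bond c/1=17/200: DF=(2205703/2000000 − 17/200·(0.954200))/(1+17/200) = 9417/10000 ≈ 0.941700
step 3 [3y] swap r/1=619/28340: DF=(1 − 619/28340·(0.954200+0.941700))/(1+619/28340) = 9381/10000 ≈ 0.938100
step 4 [4y] zero: DF = P = 4511/5000 ≈ 0.902200
step 5 [5y] zero: DF = P = 1109/1250 ≈ 0.887200
step 6 [6y] bond c/1=9/100: DF=(268543/200000 − 9/100·(0.954200+0.941700+0.938100+0.902200+0.887200))/(1+9/100) = 8501/10000 ≈ 0.850100
step 7 [7y] bond c/1=3/200: DF=(364137/400000 − 3/200·(0.954200+0.941700+0.938100+0.902200+0.887200+0.850100))/(1+3/200) = 102/125 ≈ 0.816000

1 1 4771/5000
2 2 9417/10000
3 3 9381/10000
4 4 4511/5000
5 5 1109/1250
6 6 8501/10000
7 7 102/125
DF(1y) = 4771/5000 ≈ 0.954200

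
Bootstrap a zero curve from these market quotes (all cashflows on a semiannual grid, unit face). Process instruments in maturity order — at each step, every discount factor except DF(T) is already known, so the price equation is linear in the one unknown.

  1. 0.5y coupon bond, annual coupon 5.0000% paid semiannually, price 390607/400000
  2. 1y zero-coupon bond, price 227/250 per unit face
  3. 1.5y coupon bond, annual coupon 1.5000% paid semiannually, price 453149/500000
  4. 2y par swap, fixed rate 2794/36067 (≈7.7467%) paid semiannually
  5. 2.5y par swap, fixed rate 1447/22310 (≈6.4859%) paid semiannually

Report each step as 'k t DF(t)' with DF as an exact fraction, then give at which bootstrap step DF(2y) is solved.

1 1/2 9527/10000
2 1 227/250
3 3/2 8857/10000
4 2 8603/10000
5 5/2 8553/10000
DF(2y) is solved at step 4

step 1 [0.5y] bond c/2=1/40: DF=(390607/400000 − 1/40·(0))/(1+1/40) = 9527/10000 ≈ 0.952700
step 2 [1y] zero: DF = P = 227/250 ≈ 0.908000
step 3 [1.5y] bond c/2=3/400: DF=(453149/500000 − 3/400·(0.952700+0.908000))/(1+3/400) = 8857/10000 ≈ 0.885700
step 4 [2y] swap r/2=1397/36067: DF=(1 − 1397/36067·(0.952700+0.908000+0.885700))/(1+1397/36067) = 8603/10000 ≈ 0.860300
step 5 [2.5y] swap r/2=1447/44620: DF=(1 − 1447/44620·(0.952700+0.908000+0.885700+0.860300))/(1+1447/44620) = 8553/10000 ≈ 0.855300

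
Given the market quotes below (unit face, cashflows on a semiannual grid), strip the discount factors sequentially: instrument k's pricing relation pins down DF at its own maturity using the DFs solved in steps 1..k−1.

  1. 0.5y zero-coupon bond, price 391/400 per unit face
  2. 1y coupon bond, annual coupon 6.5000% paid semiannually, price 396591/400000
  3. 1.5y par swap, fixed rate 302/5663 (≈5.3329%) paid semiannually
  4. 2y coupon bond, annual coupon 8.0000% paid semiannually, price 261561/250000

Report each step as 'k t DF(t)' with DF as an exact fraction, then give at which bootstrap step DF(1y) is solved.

step 1 [0.5y] zero: DF = P = 391/400 ≈ 0.977500
step 2 [1y] bond c/2=13/400: DF=(396591/400000 − 13/400·(0.977500))/(1+13/400) = 1859/2000 ≈ 0.929500
step 3 [1.5y] swap r/2=151/5663: DF=(1 − 151/5663·(0.977500+0.929500))/(1+151/5663) = 1849/2000 ≈ 0.924500
step 4 [2y] bond c/2=1/25: DF=(261561/250000 − 1/25·(0.977500+0.929500+0.924500))/(1+1/25) = 8971/10000 ≈ 0.897100

1 1/2 391/400
2 1 1859/2000
3 3/2 1849/2000
4 2 8971/10000
DF(1y) is solved at step 2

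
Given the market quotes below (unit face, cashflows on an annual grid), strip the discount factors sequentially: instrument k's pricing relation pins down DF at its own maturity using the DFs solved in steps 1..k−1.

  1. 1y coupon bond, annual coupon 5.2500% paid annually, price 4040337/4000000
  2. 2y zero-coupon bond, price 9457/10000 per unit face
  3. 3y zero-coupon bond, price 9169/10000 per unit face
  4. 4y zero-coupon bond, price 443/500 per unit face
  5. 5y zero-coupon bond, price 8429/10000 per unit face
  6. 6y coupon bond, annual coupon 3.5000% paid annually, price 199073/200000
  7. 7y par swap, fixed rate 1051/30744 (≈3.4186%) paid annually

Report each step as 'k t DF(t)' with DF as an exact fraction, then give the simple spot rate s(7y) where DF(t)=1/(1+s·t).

1 1 9597/10000
2 2 9457/10000
3 3 9169/10000
4 4 443/500
5 5 8429/10000
6 6 4039/5000
7 7 3949/5000
s(7y) = (1/(3949/5000) − 1)/(7) = 1051/27643 ≈ 3.8020%

step 1 [1y] bond c/1=21/400: DF=(4040337/4000000 − 21/400·(0))/(1+21/400) = 9597/10000 ≈ 0.959700
step 2 [2y] zero: DF = P = 9457/10000 ≈ 0.945700
step 3 [3y] zero: DF = P = 9169/10000 ≈ 0.916900
step 4 [4y] zero: DF = P = 443/500 ≈ 0.886000
step 5 [5y] zero: DF = P = 8429/10000 ≈ 0.842900
step 6 [6y] bond c/1=7/200: DF=(199073/200000 − 7/200·(0.959700+0.945700+0.916900+0.886000+0.842900))/(1+7/200) = 4039/5000 ≈ 0.807800
step 7 [7y] swap r/1=1051/30744: DF=(1 − 1051/30744·(0.959700+0.945700+0.916900+0.886000+0.842900+0.807800))/(1+1051/30744) = 3949/5000 ≈ 0.789800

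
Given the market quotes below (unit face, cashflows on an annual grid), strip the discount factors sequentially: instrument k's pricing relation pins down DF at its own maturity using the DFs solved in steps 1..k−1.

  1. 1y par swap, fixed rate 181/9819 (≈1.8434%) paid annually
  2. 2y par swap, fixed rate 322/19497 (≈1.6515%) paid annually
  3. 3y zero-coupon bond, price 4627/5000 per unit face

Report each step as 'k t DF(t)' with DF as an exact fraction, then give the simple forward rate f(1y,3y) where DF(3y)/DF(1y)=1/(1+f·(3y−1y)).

1 1 9819/10000
2 2 4839/5000
3 3 4627/5000
f(1y,3y) = ((9819/10000)/(4627/5000) − 1)/(2) = 565/18508 ≈ 3.0527%

step 1 [1y] swap r/1=181/9819: DF=(1 − 181/9819·(0))/(1+181/9819) = 9819/10000 ≈ 0.981900
step 2 [2y] swap r/1=322/19497: DF=(1 − 322/19497·(0.981900))/(1+322/19497) = 4839/5000 ≈ 0.967800
step 3 [3y] zero: DF = P = 4627/5000 ≈ 0.925400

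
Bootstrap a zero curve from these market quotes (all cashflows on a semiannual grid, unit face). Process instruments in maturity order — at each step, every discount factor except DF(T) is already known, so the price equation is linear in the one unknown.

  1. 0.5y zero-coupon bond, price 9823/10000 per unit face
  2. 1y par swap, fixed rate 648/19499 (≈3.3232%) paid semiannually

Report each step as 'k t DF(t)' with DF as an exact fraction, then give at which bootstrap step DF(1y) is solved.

step 1 [0.5y] zero: DF = P = 9823/10000 ≈ 0.982300
step 2 [1y] swap r/2=324/19499: DF=(1 − 324/19499·(0.982300))/(1+324/19499) = 2419/2500 ≈ 0.967600

1 1/2 9823/10000
2 1 2419/2500
DF(1y) is solved at step 2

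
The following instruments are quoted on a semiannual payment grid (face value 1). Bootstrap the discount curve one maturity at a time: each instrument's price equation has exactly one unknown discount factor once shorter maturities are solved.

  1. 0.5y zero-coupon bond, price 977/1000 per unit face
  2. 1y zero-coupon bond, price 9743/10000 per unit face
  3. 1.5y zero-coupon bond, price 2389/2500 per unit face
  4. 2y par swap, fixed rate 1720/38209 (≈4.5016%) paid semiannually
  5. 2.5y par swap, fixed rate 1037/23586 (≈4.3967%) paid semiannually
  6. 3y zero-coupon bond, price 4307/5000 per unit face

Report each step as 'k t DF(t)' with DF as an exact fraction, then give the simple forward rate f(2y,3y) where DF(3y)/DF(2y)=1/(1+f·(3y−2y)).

1 1/2 977/1000
2 1 9743/10000
3 3/2 2389/2500
4 2 457/500
5 5/2 8963/10000
6 3 4307/5000
f(2y,3y) = ((457/500)/(4307/5000) − 1)/(1) = 263/4307 ≈ 6.1063%

step 1 [0.5y] zero: DF = P = 977/1000 ≈ 0.977000
step 2 [1y] zero: DF = P = 9743/10000 ≈ 0.974300
step 3 [1.5y] zero: DF = P = 2389/2500 ≈ 0.955600
step 4 [2y] swap r/2=860/38209: DF=(1 − 860/38209·(0.977000+0.974300+0.955600))/(1+860/38209) = 457/500 ≈ 0.914000
step 5 [2.5y] swap r/2=1037/47172: DF=(1 − 1037/47172·(0.977000+0.974300+0.955600+0.914000))/(1+1037/47172) = 8963/10000 ≈ 0.896300
step 6 [3y] zero: DF = P = 4307/5000 ≈ 0.861400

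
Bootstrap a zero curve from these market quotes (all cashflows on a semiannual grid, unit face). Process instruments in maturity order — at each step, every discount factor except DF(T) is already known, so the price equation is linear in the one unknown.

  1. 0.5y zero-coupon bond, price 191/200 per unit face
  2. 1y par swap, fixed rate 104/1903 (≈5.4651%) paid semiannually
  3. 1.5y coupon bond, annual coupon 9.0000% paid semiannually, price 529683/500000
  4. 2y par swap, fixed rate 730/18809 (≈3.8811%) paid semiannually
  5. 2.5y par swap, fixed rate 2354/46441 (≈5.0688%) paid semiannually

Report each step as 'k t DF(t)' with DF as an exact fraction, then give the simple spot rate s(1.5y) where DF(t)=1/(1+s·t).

1 1/2 191/200
2 1 237/250
3 3/2 4659/5000
4 2 927/1000
5 5/2 8823/10000
s(1.5y) = (1/(4659/5000) − 1)/(3/2) = 682/13977 ≈ 4.8794%

step 1 [0.5y] zero: DF = P = 191/200 ≈ 0.955000
step 2 [1y] swap r/2=52/1903: DF=(1 − 52/1903·(0.955000))/(1+52/1903) = 237/250 ≈ 0.948000
step 3 [1.5y] bond c/2=9/200: DF=(529683/500000 − 9/200·(0.955000+0.948000))/(1+9/200) = 4659/5000 ≈ 0.931800
step 4 [2y] swap r/2=365/18809: DF=(1 − 365/18809·(0.955000+0.948000+0.931800))/(1+365/18809) = 927/1000 ≈ 0.927000
step 5 [2.5y] swap r/2=1177/46441: DF=(1 − 1177/46441·(0.955000+0.948000+0.931800+0.927000))/(1+1177/46441) = 8823/10000 ≈ 0.882300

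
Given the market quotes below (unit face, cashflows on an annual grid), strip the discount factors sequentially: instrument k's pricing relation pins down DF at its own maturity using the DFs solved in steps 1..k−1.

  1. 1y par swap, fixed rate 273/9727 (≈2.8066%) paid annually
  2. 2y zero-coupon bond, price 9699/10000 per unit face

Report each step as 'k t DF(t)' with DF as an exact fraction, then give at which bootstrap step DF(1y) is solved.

step 1 [1y] swap r/1=273/9727: DF=(1 − 273/9727·(0))/(1+273/9727) = 9727/10000 ≈ 0.972700
step 2 [2y] zero: DF = P = 9699/10000 ≈ 0.969900

1 1 9727/10000
2 2 9699/10000
DF(1y) is solved at step 1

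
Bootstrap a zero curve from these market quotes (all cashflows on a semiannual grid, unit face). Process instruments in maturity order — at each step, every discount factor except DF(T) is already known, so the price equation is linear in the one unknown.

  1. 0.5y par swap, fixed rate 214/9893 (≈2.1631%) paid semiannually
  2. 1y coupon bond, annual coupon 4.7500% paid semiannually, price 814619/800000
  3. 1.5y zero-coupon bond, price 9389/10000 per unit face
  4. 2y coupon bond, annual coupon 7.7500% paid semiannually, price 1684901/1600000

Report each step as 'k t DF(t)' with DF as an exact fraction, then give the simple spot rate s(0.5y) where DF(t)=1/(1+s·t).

1 1/2 9893/10000
2 1 9717/10000
3 3/2 9389/10000
4 2 566/625
s(0.5y) = (1/(9893/10000) − 1)/(1/2) = 214/9893 ≈ 2.1631%

step 1 [0.5y] swap r/2=107/9893: DF=(1 − 107/9893·(0))/(1+107/9893) = 9893/10000 ≈ 0.989300
step 2 [1y] bond c/2=19/800: DF=(814619/800000 − 19/800·(0.989300))/(1+19/800) = 9717/10000 ≈ 0.971700
step 3 [1.5y] zero: DF = P = 9389/10000 ≈ 0.938900
step 4 [2y] bond c/2=31/800: DF=(1684901/1600000 − 31/800·(0.989300+0.971700+0.938900))/(1+31/800) = 566/625 ≈ 0.905600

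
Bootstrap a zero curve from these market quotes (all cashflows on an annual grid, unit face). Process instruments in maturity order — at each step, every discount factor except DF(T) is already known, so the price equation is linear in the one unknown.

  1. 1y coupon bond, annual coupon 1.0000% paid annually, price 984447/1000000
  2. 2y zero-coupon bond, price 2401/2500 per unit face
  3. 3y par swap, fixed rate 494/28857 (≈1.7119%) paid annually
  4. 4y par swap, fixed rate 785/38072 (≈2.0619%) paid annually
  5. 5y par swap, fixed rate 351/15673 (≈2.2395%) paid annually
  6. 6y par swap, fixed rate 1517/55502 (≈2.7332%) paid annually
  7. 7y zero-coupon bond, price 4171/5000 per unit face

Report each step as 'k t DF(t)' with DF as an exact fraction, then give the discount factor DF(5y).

1 1 9747/10000
2 2 2401/2500
3 3 4753/5000
4 4 1843/2000
5 5 8947/10000
6 6 8483/10000
7 7 4171/5000
DF(5y) = 8947/10000 ≈ 0.894700

step 1 [1y] bond c/1=1/100: DF=(984447/1000000 − 1/100·(0))/(1+1/100) = 9747/10000 ≈ 0.974700
step 2 [2y] zero: DF = P = 2401/2500 ≈ 0.960400
step 3 [3y] swap r/1=494/28857: DF=(1 − 494/28857·(0.974700+0.960400))/(1+494/28857) = 4753/5000 ≈ 0.950600
step 4 [4y] swap r/1=785/38072: DF=(1 − 785/38072·(0.974700+0.960400+0.950600))/(1+785/38072) = 1843/2000 ≈ 0.921500
step 5 [5y] swap r/1=351/15673: DF=(1 − 351/15673·(0.974700+0.960400+0.950600+0.921500))/(1+351/15673) = 8947/10000 ≈ 0.894700
step 6 [6y] swap r/1=1517/55502: DF=(1 − 1517/55502·(0.974700+0.960400+0.950600+0.921500+0.894700))/(1+1517/55502) = 8483/10000 ≈ 0.848300
step 7 [7y] zero: DF = P = 4171/5000 ≈ 0.834200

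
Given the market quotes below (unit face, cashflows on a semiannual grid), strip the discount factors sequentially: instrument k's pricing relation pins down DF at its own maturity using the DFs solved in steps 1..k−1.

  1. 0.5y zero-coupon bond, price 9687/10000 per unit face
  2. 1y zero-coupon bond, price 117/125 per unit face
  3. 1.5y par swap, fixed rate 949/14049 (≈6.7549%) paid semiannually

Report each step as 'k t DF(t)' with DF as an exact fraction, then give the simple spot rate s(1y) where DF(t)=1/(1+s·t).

step 1 [0.5y] zero: DF = P = 9687/10000 ≈ 0.968700
step 2 [1y] zero: DF = P = 117/125 ≈ 0.936000
step 3 [1.5y] swap r/2=949/28098: DF=(1 − 949/28098·(0.968700+0.936000))/(1+949/28098) = 9051/10000 ≈ 0.905100

1 1/2 9687/10000
2 1 117/125
3 3/2 9051/10000
s(1y) = (1/(117/125) − 1)/(1) = 8/117 ≈ 6.8376%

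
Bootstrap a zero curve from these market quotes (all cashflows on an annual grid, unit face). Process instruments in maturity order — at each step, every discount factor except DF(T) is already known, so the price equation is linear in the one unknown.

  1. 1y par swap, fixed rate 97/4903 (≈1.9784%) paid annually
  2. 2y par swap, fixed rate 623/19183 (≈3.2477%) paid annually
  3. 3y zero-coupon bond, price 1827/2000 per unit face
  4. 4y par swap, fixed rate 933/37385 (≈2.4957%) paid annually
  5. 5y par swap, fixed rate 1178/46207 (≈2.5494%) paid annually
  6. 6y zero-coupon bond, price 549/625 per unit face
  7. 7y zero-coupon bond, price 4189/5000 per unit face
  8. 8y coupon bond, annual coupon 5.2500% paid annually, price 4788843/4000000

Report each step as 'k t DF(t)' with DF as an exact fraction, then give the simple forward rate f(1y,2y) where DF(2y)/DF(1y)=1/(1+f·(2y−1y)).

1 1 4903/5000
2 2 9377/10000
3 3 1827/2000
4 4 9067/10000
5 5 4411/5000
6 6 549/625
7 7 4189/5000
8 8 4107/5000
f(1y,2y) = ((4903/5000)/(9377/10000) − 1)/(1) = 429/9377 ≈ 4.5750%

step 1 [1y] swap r/1=97/4903: DF=(1 − 97/4903·(0))/(1+97/4903) = 4903/5000 ≈ 0.980600
step 2 [2y] swap r/1=623/19183: DF=(1 − 623/19183·(0.980600))/(1+623/19183) = 9377/10000 ≈ 0.937700
step 3 [3y] zero: DF = P = 1827/2000 ≈ 0.913500
step 4 [4y] swap r/1=933/37385: DF=(1 − 933/37385·(0.980600+0.937700+0.913500))/(1+933/37385) = 9067/10000 ≈ 0.906700
step 5 [5y] swap r/1=1178/46207: DF=(1 − 1178/46207·(0.980600+0.937700+0.913500+0.906700))/(1+1178/46207) = 4411/5000 ≈ 0.882200
step 6 [6y] zero: DF = P = 549/625 ≈ 0.878400
step 7 [7y] zero: DF = P = 4189/5000 ≈ 0.837800
step 8 [8y] bond c/1=21/400: DF=(4788843/4000000 − 21/400·(0.980600+0.937700+0.913500+0.906700+0.882200+0.878400+0.837800))/(1+21/400) = 4107/5000 ≈ 0.821400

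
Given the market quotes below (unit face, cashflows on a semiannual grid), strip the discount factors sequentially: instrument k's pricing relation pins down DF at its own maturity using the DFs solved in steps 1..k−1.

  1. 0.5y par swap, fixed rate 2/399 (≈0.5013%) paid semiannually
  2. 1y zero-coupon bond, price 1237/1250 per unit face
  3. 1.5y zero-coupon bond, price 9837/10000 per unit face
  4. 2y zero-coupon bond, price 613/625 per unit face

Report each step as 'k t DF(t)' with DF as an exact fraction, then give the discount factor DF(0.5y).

step 1 [0.5y] swap r/2=1/399: DF=(1 − 1/399·(0))/(1+1/399) = 399/400 ≈ 0.997500
step 2 [1y] zero: DF = P = 1237/1250 ≈ 0.989600
step 3 [1.5y] zero: DF = P = 9837/10000 ≈ 0.983700
step 4 [2y] zero: DF = P = 613/625 ≈ 0.980800

1 1/2 399/400
2 1 1237/1250
3 3/2 9837/10000
4 2 613/625
DF(0.5y) = 399/400 ≈ 0.997500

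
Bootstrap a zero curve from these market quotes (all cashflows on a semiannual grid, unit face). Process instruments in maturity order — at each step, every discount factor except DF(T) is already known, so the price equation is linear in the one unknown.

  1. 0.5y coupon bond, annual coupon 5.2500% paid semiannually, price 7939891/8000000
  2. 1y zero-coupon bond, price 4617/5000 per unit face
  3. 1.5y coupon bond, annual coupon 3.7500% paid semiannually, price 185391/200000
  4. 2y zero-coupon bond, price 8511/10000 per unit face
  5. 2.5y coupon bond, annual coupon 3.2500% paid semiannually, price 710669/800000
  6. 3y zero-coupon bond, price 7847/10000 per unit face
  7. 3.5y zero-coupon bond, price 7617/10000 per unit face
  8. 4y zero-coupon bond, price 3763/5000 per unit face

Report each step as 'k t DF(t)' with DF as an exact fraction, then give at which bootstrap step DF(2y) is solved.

step 1 [0.5y] bond c/2=21/800: DF=(7939891/8000000 − 21/800·(0))/(1+21/800) = 9671/10000 ≈ 0.967100
step 2 [1y] zero: DF = P = 4617/5000 ≈ 0.923400
step 3 [1.5y] bond c/2=3/160: DF=(185391/200000 − 3/160·(0.967100+0.923400))/(1+3/160) = 8751/10000 ≈ 0.875100
step 4 [2y] zero: DF = P = 8511/10000 ≈ 0.851100
step 5 [2.5y] bond c/2=13/800: DF=(710669/800000 − 13/800·(0.967100+0.923400+0.875100+0.851100))/(1+13/800) = 8163/10000 ≈ 0.816300
step 6 [3y] zero: DF = P = 7847/10000 ≈ 0.784700
step 7 [3.5y] zero: DF = P = 7617/10000 ≈ 0.761700
step 8 [4y] zero: DF = P = 3763/5000 ≈ 0.752600

1 1/2 9671/10000
2 1 4617/5000
3 3/2 8751/10000
4 2 8511/10000
5 5/2 8163/10000
6 3 7847/10000
7 7/2 7617/10000
8 4 3763/5000
DF(2y) is solved at step 4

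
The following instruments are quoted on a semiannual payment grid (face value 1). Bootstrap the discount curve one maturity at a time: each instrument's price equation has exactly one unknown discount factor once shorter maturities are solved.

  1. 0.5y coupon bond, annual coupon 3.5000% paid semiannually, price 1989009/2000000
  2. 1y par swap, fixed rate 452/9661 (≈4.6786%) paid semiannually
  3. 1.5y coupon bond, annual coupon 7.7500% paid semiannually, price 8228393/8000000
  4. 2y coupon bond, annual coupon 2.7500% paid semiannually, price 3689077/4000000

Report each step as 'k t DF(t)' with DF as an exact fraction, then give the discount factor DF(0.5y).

1 1/2 4887/5000
2 1 2387/2500
3 3/2 9181/10000
4 2 8711/10000
DF(0.5y) = 4887/5000 ≈ 0.977400

step 1 [0.5y] bond c/2=7/400: DF=(1989009/2000000 − 7/400·(0))/(1+7/400) = 4887/5000 ≈ 0.977400
step 2 [1y] swap r/2=226/9661: DF=(1 − 226/9661·(0.977400))/(1+226/9661) = 2387/2500 ≈ 0.954800
step 3 [1.5y] bond c/2=31/800: DF=(8228393/8000000 − 31/800·(0.977400+0.954800))/(1+31/800) = 9181/10000 ≈ 0.918100
step 4 [2y] bond c/2=11/800: DF=(3689077/4000000 − 11/800·(0.977400+0.954800+0.918100))/(1+11/800) = 8711/10000 ≈ 0.871100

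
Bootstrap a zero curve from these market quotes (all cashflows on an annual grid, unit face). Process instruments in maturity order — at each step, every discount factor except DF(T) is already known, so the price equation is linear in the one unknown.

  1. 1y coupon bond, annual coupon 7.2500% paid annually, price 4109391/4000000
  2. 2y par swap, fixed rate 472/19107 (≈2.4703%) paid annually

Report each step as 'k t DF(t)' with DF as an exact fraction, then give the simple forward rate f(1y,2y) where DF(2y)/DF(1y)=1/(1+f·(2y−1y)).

step 1 [1y] bond c/1=29/400: DF=(4109391/4000000 − 29/400·(0))/(1+29/400) = 9579/10000 ≈ 0.957900
step 2 [2y] swap r/1=472/19107: DF=(1 − 472/19107·(0.957900))/(1+472/19107) = 1191/1250 ≈ 0.952800

1 1 9579/10000
2 2 1191/1250
f(1y,2y) = ((9579/10000)/(1191/1250) − 1)/(1) = 17/3176 ≈ 0.5353%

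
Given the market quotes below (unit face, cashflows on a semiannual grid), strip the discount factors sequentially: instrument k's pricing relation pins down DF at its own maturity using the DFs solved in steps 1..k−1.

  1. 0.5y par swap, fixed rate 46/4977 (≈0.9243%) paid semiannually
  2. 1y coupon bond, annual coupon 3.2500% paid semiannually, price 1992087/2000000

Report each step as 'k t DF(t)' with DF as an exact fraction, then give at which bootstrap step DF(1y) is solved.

step 1 [0.5y] swap r/2=23/4977: DF=(1 − 23/4977·(0))/(1+23/4977) = 4977/5000 ≈ 0.995400
step 2 [1y] bond c/2=13/800: DF=(1992087/2000000 − 13/800·(0.995400))/(1+13/800) = 4821/5000 ≈ 0.964200

1 1/2 4977/5000
2 1 4821/5000
DF(1y) is solved at step 2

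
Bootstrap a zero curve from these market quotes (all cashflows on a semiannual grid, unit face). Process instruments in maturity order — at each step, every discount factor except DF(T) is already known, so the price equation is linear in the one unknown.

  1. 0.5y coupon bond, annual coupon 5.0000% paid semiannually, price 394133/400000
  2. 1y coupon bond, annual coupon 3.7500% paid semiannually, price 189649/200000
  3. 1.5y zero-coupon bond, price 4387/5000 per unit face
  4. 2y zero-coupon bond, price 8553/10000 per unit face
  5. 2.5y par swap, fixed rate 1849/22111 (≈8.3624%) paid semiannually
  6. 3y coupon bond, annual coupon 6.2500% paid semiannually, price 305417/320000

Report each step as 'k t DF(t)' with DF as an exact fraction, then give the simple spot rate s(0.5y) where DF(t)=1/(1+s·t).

1 1/2 9613/10000
2 1 9131/10000
3 3/2 4387/5000
4 2 8553/10000
5 5/2 8151/10000
6 3 1583/2000
s(0.5y) = (1/(9613/10000) − 1)/(1/2) = 774/9613 ≈ 8.0516%

step 1 [0.5y] bond c/2=1/40: DF=(394133/400000 − 1/40·(0))/(1+1/40) = 9613/10000 ≈ 0.961300
step 2 [1y] bond c/2=3/160: DF=(189649/200000 − 3/160·(0.961300))/(1+3/160) = 9131/10000 ≈ 0.913100
step 3 [1.5y] zero: DF = P = 4387/5000 ≈ 0.877400
step 4 [2y] zero: DF = P = 8553/10000 ≈ 0.855300
step 5 [2.5y] swap r/2=1849/44222: DF=(1 − 1849/44222·(0.961300+0.913100+0.877400+0.855300))/(1+1849/44222) = 8151/10000 ≈ 0.815100
step 6 [3y] bond c/2=1/32: DF=(305417/320000 − 1/32·(0.961300+0.913100+0.877400+0.855300+0.815100))/(1+1/32) = 1583/2000 ≈ 0.791500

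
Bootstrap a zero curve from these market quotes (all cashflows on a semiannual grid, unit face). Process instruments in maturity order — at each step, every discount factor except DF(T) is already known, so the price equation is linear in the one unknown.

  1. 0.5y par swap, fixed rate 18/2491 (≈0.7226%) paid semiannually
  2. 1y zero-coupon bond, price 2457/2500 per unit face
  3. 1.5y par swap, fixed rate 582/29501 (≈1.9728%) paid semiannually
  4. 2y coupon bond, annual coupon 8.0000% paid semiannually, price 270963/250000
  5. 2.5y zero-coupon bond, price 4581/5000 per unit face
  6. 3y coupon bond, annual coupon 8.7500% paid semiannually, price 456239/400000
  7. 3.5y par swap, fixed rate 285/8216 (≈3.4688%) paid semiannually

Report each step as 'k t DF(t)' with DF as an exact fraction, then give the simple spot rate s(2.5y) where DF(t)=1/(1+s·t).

1 1/2 2491/2500
2 1 2457/2500
3 3/2 9709/10000
4 2 9287/10000
5 5/2 4581/5000
6 3 4459/5000
7 7/2 443/500
s(2.5y) = (1/(4581/5000) − 1)/(5/2) = 838/22905 ≈ 3.6586%

step 1 [0.5y] swap r/2=9/2491: DF=(1 − 9/2491·(0))/(1+9/2491) = 2491/2500 ≈ 0.996400
step 2 [1y] zero: DF = P = 2457/2500 ≈ 0.982800
step 3 [1.5y] swap r/2=291/29501: DF=(1 − 291/29501·(0.996400+0.982800))/(1+291/29501) = 9709/10000 ≈ 0.970900
step 4 [2y] bond c/2=1/25: DF=(270963/250000 − 1/25·(0.996400+0.982800+0.970900))/(1+1/25) = 9287/10000 ≈ 0.928700
step 5 [2.5y] zero: DF = P = 4581/5000 ≈ 0.916200
step 6 [3y] bond c/2=7/160: DF=(456239/400000 − 7/160·(0.996400+0.982800+0.970900+0.928700+0.916200))/(1+7/160) = 4459/5000 ≈ 0.891800
step 7 [3.5y] swap r/2=285/16432: DF=(1 − 285/16432·(0.996400+0.982800+0.970900+0.928700+0.916200+0.891800))/(1+285/16432) = 443/500 ≈ 0.886000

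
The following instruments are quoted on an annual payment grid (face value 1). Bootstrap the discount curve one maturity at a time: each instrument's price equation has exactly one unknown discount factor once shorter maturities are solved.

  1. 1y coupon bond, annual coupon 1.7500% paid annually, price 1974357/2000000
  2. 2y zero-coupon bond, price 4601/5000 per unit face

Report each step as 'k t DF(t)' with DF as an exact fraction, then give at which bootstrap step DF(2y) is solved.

1 1 4851/5000
2 2 4601/5000
DF(2y) is solved at step 2

step 1 [1y] bond c/1=7/400: DF=(1974357/2000000 − 7/400·(0))/(1+7/400) = 4851/5000 ≈ 0.970200
step 2 [2y] zero: DF = P = 4601/5000 ≈ 0.920200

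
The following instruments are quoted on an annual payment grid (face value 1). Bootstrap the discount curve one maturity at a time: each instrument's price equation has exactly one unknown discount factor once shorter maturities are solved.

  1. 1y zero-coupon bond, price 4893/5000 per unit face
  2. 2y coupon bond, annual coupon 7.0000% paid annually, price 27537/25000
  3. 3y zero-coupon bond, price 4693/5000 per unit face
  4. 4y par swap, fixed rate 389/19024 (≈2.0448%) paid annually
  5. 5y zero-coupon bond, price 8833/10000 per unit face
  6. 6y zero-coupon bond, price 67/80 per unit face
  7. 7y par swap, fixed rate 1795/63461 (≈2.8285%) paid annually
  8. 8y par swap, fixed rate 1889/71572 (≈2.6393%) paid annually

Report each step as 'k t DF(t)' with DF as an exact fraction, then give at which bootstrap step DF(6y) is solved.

1 1 4893/5000
2 2 4827/5000
3 3 4693/5000
4 4 4611/5000
5 5 8833/10000
6 6 67/80
7 7 1641/2000
8 8 8111/10000
DF(6y) is solved at step 6

step 1 [1y] zero: DF = P = 4893/5000 ≈ 0.978600
step 2 [2y] bond c/1=7/100: DF=(27537/25000 − 7/100·(0.978600))/(1+7/100) = 4827/5000 ≈ 0.965400
step 3 [3y] zero: DF = P = 4693/5000 ≈ 0.938600
step 4 [4y] swap r/1=389/19024: DF=(1 − 389/19024·(0.978600+0.965400+0.938600))/(1+389/19024) = 4611/5000 ≈ 0.922200
step 5 [5y] zero: DF = P = 8833/10000 ≈ 0.883300
step 6 [6y] zero: DF = P = 67/80 ≈ 0.837500
step 7 [7y] swap r/1=1795/63461: DF=(1 − 1795/63461·(0.978600+0.965400+0.938600+0.922200+0.883300+0.837500))/(1+1795/63461) = 1641/2000 ≈ 0.820500
step 8 [8y] swap r/1=1889/71572: DF=(1 − 1889/71572·(0.978600+0.965400+0.938600+0.922200+0.883300+0.837500+0.820500))/(1+1889/71572) = 8111/10000 ≈ 0.811100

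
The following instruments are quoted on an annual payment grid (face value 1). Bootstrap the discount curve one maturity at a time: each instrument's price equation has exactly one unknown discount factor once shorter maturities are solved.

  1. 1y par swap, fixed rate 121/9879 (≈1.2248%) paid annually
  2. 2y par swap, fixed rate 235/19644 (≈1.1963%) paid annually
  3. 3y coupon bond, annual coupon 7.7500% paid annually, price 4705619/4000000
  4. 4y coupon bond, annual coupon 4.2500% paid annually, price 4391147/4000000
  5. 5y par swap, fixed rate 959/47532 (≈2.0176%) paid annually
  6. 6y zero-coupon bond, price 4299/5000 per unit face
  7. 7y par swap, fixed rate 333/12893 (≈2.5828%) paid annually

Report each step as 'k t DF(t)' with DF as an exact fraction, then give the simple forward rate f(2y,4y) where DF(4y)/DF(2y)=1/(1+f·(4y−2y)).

1 1 9879/10000
2 2 1953/2000
3 3 1901/2000
4 4 4671/5000
5 5 9041/10000
6 6 4299/5000
7 7 1667/2000
f(2y,4y) = ((1953/2000)/(4671/5000) − 1)/(2) = 47/2076 ≈ 2.2640%

step 1 [1y] swap r/1=121/9879: DF=(1 − 121/9879·(0))/(1+121/9879) = 9879/10000 ≈ 0.987900
step 2 [2y] swap r/1=235/19644: DF=(1 − 235/19644·(0.987900))/(1+235/19644) = 1953/2000 ≈ 0.976500
step 3 [3y] bond c/1=31/400: DF=(4705619/4000000 − 31/400·(0.987900+0.976500))/(1+31/400) = 1901/2000 ≈ 0.950500
step 4 [4y] bond c/1=17/400: DF=(4391147/4000000 − 17/400·(0.987900+0.976500+0.950500))/(1+17/400) = 4671/5000 ≈ 0.934200
step 5 [5y] swap r/1=959/47532: DF=(1 − 959/47532·(0.987900+0.976500+0.950500+0.934200))/(1+959/47532) = 9041/10000 ≈ 0.904100
step 6 [6y] zero: DF = P = 4299/5000 ≈ 0.859800
step 7 [7y] swap r/1=333/12893: DF=(1 − 333/12893·(0.987900+0.976500+0.950500+0.934200+0.904100+0.859800))/(1+333/12893) = 1667/2000 ≈ 0.833500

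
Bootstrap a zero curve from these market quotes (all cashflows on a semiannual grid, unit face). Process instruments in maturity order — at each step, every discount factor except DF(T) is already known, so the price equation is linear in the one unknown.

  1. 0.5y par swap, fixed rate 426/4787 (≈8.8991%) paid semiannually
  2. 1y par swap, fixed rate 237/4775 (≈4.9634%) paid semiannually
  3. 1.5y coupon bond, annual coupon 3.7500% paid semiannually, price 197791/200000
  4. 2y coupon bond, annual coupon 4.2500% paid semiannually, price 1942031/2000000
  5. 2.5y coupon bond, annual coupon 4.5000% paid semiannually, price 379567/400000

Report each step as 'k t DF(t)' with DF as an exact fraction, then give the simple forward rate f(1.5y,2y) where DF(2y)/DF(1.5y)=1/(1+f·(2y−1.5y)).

1 1/2 4787/5000
2 1 4763/5000
3 3/2 2339/2500
4 2 2229/2500
5 5/2 4229/5000
f(1.5y,2y) = ((2339/2500)/(2229/2500) − 1)/(1/2) = 220/2229 ≈ 9.8699%

step 1 [0.5y] swap r/2=213/4787: DF=(1 − 213/4787·(0))/(1+213/4787) = 4787/5000 ≈ 0.957400
step 2 [1y] swap r/2=237/9550: DF=(1 − 237/9550·(0.957400))/(1+237/9550) = 4763/5000 ≈ 0.952600
step 3 [1.5y] bond c/2=3/160: DF=(197791/200000 − 3/160·(0.957400+0.952600))/(1+3/160) = 2339/2500 ≈ 0.935600
step 4 [2y] bond c/2=17/800: DF=(1942031/2000000 − 17/800·(0.957400+0.952600+0.935600))/(1+17/800) = 2229/2500 ≈ 0.891600
step 5 [2.5y] bond c/2=9/400: DF=(379567/400000 − 9/400·(0.957400+0.952600+0.935600+0.891600))/(1+9/400) = 4229/5000 ≈ 0.845800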